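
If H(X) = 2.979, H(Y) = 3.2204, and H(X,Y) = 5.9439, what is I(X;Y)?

I(X;Y) = H(X) + H(Y) - H(X,Y)
I(X;Y) = 2.979 + 3.2204 - 5.9439 = 0.2555 bits


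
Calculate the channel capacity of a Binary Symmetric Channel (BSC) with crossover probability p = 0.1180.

For BSC with error probability p:
C = 1 - H(p) where H(p) is binary entropy
H(0.1180) = -0.1180 × log₂(0.1180) - 0.8820 × log₂(0.8820)
H(p) = 0.5236
C = 1 - 0.5236 = 0.4764 bits/use


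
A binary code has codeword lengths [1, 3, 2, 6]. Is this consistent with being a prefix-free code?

Kraft inequality: Σ 2^(-l_i) ≤ 1 for prefix-free code
Calculating: 2^(-1) + 2^(-3) + 2^(-2) + 2^(-6)
= 0.5 + 0.125 + 0.25 + 0.015625
= 0.8906
Since 0.8906 ≤ 1, prefix-free code exists


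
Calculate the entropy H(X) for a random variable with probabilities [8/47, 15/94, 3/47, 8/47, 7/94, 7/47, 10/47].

H(X) = -Σ p(x) log₂ p(x)
  -8/47 × log₂(8/47) = 0.4348
  -15/94 × log₂(15/94) = 0.4225
  -3/47 × log₂(3/47) = 0.2534
  -8/47 × log₂(8/47) = 0.4348
  -7/94 × log₂(7/94) = 0.2790
  -7/47 × log₂(7/47) = 0.4092
  -10/47 × log₂(10/47) = 0.4750
H(X) = 2.7088 bits


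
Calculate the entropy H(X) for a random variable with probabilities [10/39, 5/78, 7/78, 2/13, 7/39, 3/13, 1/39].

H(X) = -Σ p(x) log₂ p(x)
  -10/39 × log₂(10/39) = 0.5035
  -5/78 × log₂(5/78) = 0.2541
  -7/78 × log₂(7/78) = 0.3121
  -2/13 × log₂(2/13) = 0.4155
  -7/39 × log₂(7/39) = 0.4448
  -3/13 × log₂(3/13) = 0.4882
  -1/39 × log₂(1/39) = 0.1355
H(X) = 2.5536 bits


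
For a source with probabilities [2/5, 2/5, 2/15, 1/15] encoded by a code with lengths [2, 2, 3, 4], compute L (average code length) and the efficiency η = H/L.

Average length L = Σ p_i × l_i = 2.2667 bits
Entropy H = 1.7056 bits
Efficiency η = H/L × 100% = 75.25%


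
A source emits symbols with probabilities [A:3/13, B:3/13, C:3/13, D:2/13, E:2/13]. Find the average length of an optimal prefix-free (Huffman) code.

Huffman tree construction:
Combine smallest probabilities repeatedly
Resulting codes:
  A: 00 (length 2)
  B: 01 (length 2)
  C: 10 (length 2)
  D: 110 (length 3)
  E: 111 (length 3)
Average length = Σ p(s) × length(s) = 2.3077 bits


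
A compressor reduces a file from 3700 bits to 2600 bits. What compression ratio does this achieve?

Compression ratio = Original / Compressed
= 3700 / 2600 = 1.42:1


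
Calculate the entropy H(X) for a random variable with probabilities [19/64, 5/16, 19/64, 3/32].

H(X) = -Σ p(x) log₂ p(x)
  -19/64 × log₂(19/64) = 0.5201
  -5/16 × log₂(5/16) = 0.5244
  -19/64 × log₂(19/64) = 0.5201
  -3/32 × log₂(3/32) = 0.3202
H(X) = 1.8849 bits


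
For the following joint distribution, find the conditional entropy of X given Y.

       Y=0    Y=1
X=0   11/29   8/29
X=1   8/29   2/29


H(X|Y) = Σ_y p(y) H(X|Y=y)
  p(Y=0) = 19/29, H(X|Y=0) = 0.9819
  p(Y=1) = 10/29, H(X|Y=1) = 0.7219
H(X|Y) = 0.6552×0.9819 + 0.3448×0.7219 = 0.8923 bits


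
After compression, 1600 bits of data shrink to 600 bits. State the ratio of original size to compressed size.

Compression ratio = Original / Compressed
= 1600 / 600 = 2.67:1


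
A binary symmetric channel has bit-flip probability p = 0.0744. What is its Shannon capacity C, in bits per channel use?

For BSC with error probability p:
C = 1 - H(p) where H(p) is binary entropy
H(0.0744) = -0.0744 × log₂(0.0744) - 0.9256 × log₂(0.9256)
H(p) = 0.3821
C = 1 - 0.3821 = 0.6179 bits/use


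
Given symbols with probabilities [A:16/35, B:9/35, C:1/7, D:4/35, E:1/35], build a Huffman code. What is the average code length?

Huffman tree construction:
Combine smallest probabilities repeatedly
Resulting codes:
  A: 0 (length 1)
  B: 10 (length 2)
  C: 110 (length 3)
  D: 1111 (length 4)
  E: 1110 (length 4)
Average length = Σ p(s) × length(s) = 1.9714 bits


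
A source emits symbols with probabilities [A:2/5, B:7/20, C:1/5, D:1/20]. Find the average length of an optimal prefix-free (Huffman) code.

Huffman tree construction:
Combine smallest probabilities repeatedly
Resulting codes:
  A: 0 (length 1)
  B: 11 (length 2)
  C: 101 (length 3)
  D: 100 (length 3)
Average length = Σ p(s) × length(s) = 1.8500 bits


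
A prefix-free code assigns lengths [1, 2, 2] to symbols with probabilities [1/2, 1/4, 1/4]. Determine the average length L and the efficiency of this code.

Average length L = Σ p_i × l_i = 1.5000 bits
Entropy H = 1.5000 bits
Efficiency η = H/L × 100% = 100.00%


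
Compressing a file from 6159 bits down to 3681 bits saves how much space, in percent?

Space savings = (1 - Compressed/Original) × 100%
= (1 - 3681/6159) × 100%
= 40.23%


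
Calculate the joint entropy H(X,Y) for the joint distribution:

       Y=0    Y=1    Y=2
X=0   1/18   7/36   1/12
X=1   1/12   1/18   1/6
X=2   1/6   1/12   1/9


H(X,Y) = -Σ p(x,y) log₂ p(x,y)
  p(0,0)=1/18: -0.0556 × log₂(0.0556) = 0.2317
  p(0,1)=7/36: -0.1944 × log₂(0.1944) = 0.4594
  p(0,2)=1/12: -0.0833 × log₂(0.0833) = 0.2987
  p(1,0)=1/12: -0.0833 × log₂(0.0833) = 0.2987
  p(1,1)=1/18: -0.0556 × log₂(0.0556) = 0.2317
  p(1,2)=1/6: -0.1667 × log₂(0.1667) = 0.4308
  p(2,0)=1/6: -0.1667 × log₂(0.1667) = 0.4308
  p(2,1)=1/12: -0.0833 × log₂(0.0833) = 0.2987
  p(2,2)=1/9: -0.1111 × log₂(0.1111) = 0.3522
H(X,Y) = 3.0328 bits


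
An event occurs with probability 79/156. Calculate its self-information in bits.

Information content I(x) = -log₂(p(x))
I = -log₂(79/156) = -log₂(0.5064)
I = 0.9816 bits


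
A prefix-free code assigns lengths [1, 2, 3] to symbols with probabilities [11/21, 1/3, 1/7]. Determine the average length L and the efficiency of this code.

Average length L = Σ p_i × l_i = 1.6190 bits
Entropy H = 1.4180 bits
Efficiency η = H/L × 100% = 87.58%


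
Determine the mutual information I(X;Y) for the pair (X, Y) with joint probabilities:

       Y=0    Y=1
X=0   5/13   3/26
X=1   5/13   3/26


H(X) = 1.0000, H(Y) = 0.7793, H(X,Y) = 1.7793
I(X;Y) = H(X) + H(Y) - H(X,Y) = -0.0000 bits


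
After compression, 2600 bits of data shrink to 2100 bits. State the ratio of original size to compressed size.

Compression ratio = Original / Compressed
= 2600 / 2100 = 1.24:1


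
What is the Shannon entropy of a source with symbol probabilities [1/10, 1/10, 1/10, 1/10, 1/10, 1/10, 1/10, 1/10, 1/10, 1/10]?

H(X) = -Σ p(x) log₂ p(x)
  -1/10 × log₂(1/10) = 0.3322
  -1/10 × log₂(1/10) = 0.3322
  -1/10 × log₂(1/10) = 0.3322
  -1/10 × log₂(1/10) = 0.3322
  -1/10 × log₂(1/10) = 0.3322
  -1/10 × log₂(1/10) = 0.3322
  -1/10 × log₂(1/10) = 0.3322
  -1/10 × log₂(1/10) = 0.3322
  -1/10 × log₂(1/10) = 0.3322
  -1/10 × log₂(1/10) = 0.3322
H(X) = 3.3219 bits


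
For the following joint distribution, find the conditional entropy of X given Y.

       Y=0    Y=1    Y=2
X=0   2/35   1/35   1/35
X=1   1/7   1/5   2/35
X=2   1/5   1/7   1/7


H(X|Y) = Σ_y p(y) H(X|Y=y)
  p(Y=0) = 2/5, H(X|Y=0) = 1.4316
  p(Y=1) = 13/35, H(X|Y=1) = 1.2957
  p(Y=2) = 8/35, H(X|Y=2) = 1.2988
H(X|Y) = 0.4000×1.4316 + 0.3714×1.2957 + 0.2286×1.2988 = 1.3508 bits


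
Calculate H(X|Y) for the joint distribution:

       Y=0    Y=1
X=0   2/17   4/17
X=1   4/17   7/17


H(X|Y) = Σ_y p(y) H(X|Y=y)
  p(Y=0) = 6/17, H(X|Y=0) = 0.9183
  p(Y=1) = 11/17, H(X|Y=1) = 0.9457
H(X|Y) = 0.3529×0.9183 + 0.6471×0.9457 = 0.9360 bits


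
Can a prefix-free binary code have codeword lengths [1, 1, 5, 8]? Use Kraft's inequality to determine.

Kraft inequality: Σ 2^(-l_i) ≤ 1 for prefix-free code
Calculating: 2^(-1) + 2^(-1) + 2^(-5) + 2^(-8)
= 0.5 + 0.5 + 0.03125 + 0.00390625
= 1.0352
Since 1.0352 > 1, prefix-free code does not exist


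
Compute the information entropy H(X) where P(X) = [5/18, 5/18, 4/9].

H(X) = -Σ p(x) log₂ p(x)
  -5/18 × log₂(5/18) = 0.5133
  -5/18 × log₂(5/18) = 0.5133
  -4/9 × log₂(4/9) = 0.5200
H(X) = 1.5466 bits


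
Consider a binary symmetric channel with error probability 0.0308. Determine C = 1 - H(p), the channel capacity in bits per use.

For BSC with error probability p:
C = 1 - H(p) where H(p) is binary entropy
H(0.0308) = -0.0308 × log₂(0.0308) - 0.9692 × log₂(0.9692)
H(p) = 0.1984
C = 1 - 0.1984 = 0.8016 bits/use


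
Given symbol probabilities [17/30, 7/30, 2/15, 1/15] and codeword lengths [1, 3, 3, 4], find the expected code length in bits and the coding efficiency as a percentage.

Average length L = Σ p_i × l_i = 1.9333 bits
Entropy H = 1.6023 bits
Efficiency η = H/L × 100% = 82.88%


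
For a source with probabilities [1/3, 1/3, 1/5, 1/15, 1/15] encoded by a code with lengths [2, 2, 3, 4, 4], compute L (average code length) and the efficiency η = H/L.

Average length L = Σ p_i × l_i = 2.4667 bits
Entropy H = 2.0419 bits
Efficiency η = H/L × 100% = 82.78%


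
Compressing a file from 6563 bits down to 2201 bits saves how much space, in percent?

Space savings = (1 - Compressed/Original) × 100%
= (1 - 2201/6563) × 100%
= 66.46%


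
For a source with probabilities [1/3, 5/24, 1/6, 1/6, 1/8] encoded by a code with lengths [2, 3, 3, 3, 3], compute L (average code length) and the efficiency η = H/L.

Average length L = Σ p_i × l_i = 2.6667 bits
Entropy H = 2.2364 bits
Efficiency η = H/L × 100% = 83.87%


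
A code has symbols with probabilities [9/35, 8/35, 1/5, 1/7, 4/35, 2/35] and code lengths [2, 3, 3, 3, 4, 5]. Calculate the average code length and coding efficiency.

Average length L = Σ p_i × l_i = 2.9714 bits
Entropy H = 2.4496 bits
Efficiency η = H/L × 100% = 82.44%


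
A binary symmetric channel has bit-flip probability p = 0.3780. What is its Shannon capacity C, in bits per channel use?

For BSC with error probability p:
C = 1 - H(p) where H(p) is binary entropy
H(0.3780) = -0.3780 × log₂(0.3780) - 0.6220 × log₂(0.6220)
H(p) = 0.9566
C = 1 - 0.9566 = 0.0434 bits/use


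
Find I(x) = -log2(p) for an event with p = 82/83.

Information content I(x) = -log₂(p(x))
I = -log₂(82/83) = -log₂(0.9880)
I = 0.0175 bits


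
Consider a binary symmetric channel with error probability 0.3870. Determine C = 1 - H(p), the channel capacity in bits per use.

For BSC with error probability p:
C = 1 - H(p) where H(p) is binary entropy
H(0.3870) = -0.3870 × log₂(0.3870) - 0.6130 × log₂(0.6130)
H(p) = 0.9628
C = 1 - 0.9628 = 0.0372 bits/use


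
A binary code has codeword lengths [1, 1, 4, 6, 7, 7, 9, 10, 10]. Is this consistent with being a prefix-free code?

Kraft inequality: Σ 2^(-l_i) ≤ 1 for prefix-free code
Calculating: 2^(-1) + 2^(-1) + 2^(-4) + 2^(-6) + 2^(-7) + 2^(-7) + 2^(-9) + 2^(-10) + 2^(-10)
= 0.5 + 0.5 + 0.0625 + 0.015625 + 0.0078125 + 0.0078125 + 0.001953125 + 0.0009765625 + 0.0009765625
= 1.0977
Since 1.0977 > 1, prefix-free code does not exist


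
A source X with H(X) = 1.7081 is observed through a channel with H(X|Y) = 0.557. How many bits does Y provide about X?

I(X;Y) = H(X) - H(X|Y)
I(X;Y) = 1.7081 - 0.557 = 1.1511 bits


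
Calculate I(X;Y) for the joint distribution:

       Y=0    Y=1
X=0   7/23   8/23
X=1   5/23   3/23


H(X) = 0.9321, H(Y) = 0.9986, H(X,Y) = 1.9142
I(X;Y) = H(X) + H(Y) - H(X,Y) = 0.0166 bits


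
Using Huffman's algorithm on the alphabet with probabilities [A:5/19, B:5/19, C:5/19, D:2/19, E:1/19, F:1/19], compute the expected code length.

Huffman tree construction:
Combine smallest probabilities repeatedly
Resulting codes:
  A: 01 (length 2)
  B: 10 (length 2)
  C: 11 (length 2)
  D: 000 (length 3)
  E: 0010 (length 4)
  F: 0011 (length 4)
Average length = Σ p(s) × length(s) = 2.3158 bits


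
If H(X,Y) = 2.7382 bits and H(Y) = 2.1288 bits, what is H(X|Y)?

Chain rule: H(X,Y) = H(X|Y) + H(Y)
H(X|Y) = H(X,Y) - H(Y) = 2.7382 - 2.1288 = 0.6094 bits


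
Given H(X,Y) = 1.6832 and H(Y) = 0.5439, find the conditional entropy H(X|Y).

Chain rule: H(X,Y) = H(X|Y) + H(Y)
H(X|Y) = H(X,Y) - H(Y) = 1.6832 - 0.5439 = 1.1393 bits


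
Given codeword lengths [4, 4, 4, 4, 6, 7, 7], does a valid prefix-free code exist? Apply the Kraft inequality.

Kraft inequality: Σ 2^(-l_i) ≤ 1 for prefix-free code
Calculating: 2^(-4) + 2^(-4) + 2^(-4) + 2^(-4) + 2^(-6) + 2^(-7) + 2^(-7)
= 0.0625 + 0.0625 + 0.0625 + 0.0625 + 0.015625 + 0.0078125 + 0.0078125
= 0.2812
Since 0.2812 ≤ 1, prefix-free code exists


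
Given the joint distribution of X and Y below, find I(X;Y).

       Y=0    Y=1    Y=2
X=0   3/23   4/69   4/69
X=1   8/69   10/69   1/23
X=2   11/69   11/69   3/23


H(X) = 1.5389, H(Y) = 1.5476, H(X,Y) = 3.0485
I(X;Y) = H(X) + H(Y) - H(X,Y) = 0.0380 bits


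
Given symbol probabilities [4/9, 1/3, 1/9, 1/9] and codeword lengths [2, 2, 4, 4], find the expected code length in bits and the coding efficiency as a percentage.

Average length L = Σ p_i × l_i = 2.4444 bits
Entropy H = 1.7527 bits
Efficiency η = H/L × 100% = 71.70%


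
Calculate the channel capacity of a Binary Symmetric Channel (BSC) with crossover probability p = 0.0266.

For BSC with error probability p:
C = 1 - H(p) where H(p) is binary entropy
H(0.0266) = -0.0266 × log₂(0.0266) - 0.9734 × log₂(0.9734)
H(p) = 0.1770
C = 1 - 0.1770 = 0.8230 bits/use


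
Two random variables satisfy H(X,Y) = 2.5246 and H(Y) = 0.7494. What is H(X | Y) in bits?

Chain rule: H(X,Y) = H(X|Y) + H(Y)
H(X|Y) = H(X,Y) - H(Y) = 2.5246 - 0.7494 = 1.7752 bits


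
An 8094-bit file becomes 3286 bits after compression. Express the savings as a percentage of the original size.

Space savings = (1 - Compressed/Original) × 100%
= (1 - 3286/8094) × 100%
= 59.40%


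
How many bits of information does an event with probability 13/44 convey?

Information content I(x) = -log₂(p(x))
I = -log₂(13/44) = -log₂(0.2955)
I = 1.7590 bits


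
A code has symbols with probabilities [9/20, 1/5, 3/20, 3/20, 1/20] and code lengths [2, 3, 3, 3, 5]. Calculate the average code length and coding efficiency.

Average length L = Σ p_i × l_i = 2.6500 bits
Entropy H = 2.0200 bits
Efficiency η = H/L × 100% = 76.23%


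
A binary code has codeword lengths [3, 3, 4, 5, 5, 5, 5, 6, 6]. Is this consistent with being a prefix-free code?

Kraft inequality: Σ 2^(-l_i) ≤ 1 for prefix-free code
Calculating: 2^(-3) + 2^(-3) + 2^(-4) + 2^(-5) + 2^(-5) + 2^(-5) + 2^(-5) + 2^(-6) + 2^(-6)
= 0.125 + 0.125 + 0.0625 + 0.03125 + 0.03125 + 0.03125 + 0.03125 + 0.015625 + 0.015625
= 0.4688
Since 0.4688 ≤ 1, prefix-free code exists


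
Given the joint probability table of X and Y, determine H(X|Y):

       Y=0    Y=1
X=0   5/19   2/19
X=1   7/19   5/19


H(X|Y) = Σ_y p(y) H(X|Y=y)
  p(Y=0) = 12/19, H(X|Y=0) = 0.9799
  p(Y=1) = 7/19, H(X|Y=1) = 0.8631
H(X|Y) = 0.6316×0.9799 + 0.3684×0.8631 = 0.9369 bits


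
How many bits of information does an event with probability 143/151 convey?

Information content I(x) = -log₂(p(x))
I = -log₂(143/151) = -log₂(0.9470)
I = 0.0785 bits


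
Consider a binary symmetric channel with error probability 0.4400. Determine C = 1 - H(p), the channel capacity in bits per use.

For BSC with error probability p:
C = 1 - H(p) where H(p) is binary entropy
H(0.4400) = -0.4400 × log₂(0.4400) - 0.5600 × log₂(0.5600)
H(p) = 0.9896
C = 1 - 0.9896 = 0.0104 bits/use


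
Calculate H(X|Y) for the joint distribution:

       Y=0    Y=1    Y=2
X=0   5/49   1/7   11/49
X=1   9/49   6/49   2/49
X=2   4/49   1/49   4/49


H(X|Y) = Σ_y p(y) H(X|Y=y)
  p(Y=0) = 18/49, H(X|Y=0) = 1.4955
  p(Y=1) = 2/7, H(X|Y=1) = 1.2958
  p(Y=2) = 17/49, H(X|Y=2) = 1.2608
H(X|Y) = 0.3673×1.4955 + 0.2857×1.2958 + 0.3469×1.2608 = 1.3570 bits


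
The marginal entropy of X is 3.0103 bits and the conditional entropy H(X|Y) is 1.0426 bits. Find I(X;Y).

I(X;Y) = H(X) - H(X|Y)
I(X;Y) = 3.0103 - 1.0426 = 1.9677 bits


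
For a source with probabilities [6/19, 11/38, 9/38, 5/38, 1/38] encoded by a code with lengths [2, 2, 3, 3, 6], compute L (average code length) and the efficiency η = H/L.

Average length L = Σ p_i × l_i = 2.4737 bits
Entropy H = 2.0581 bits
Efficiency η = H/L × 100% = 83.20%


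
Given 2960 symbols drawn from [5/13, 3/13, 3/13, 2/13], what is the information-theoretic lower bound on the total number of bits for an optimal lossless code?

Entropy H = 1.9220 bits/symbol
Minimum bits = H × n = 1.9220 × 2960
= 5689.19 bits


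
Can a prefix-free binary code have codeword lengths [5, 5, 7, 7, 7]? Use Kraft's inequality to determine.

Kraft inequality: Σ 2^(-l_i) ≤ 1 for prefix-free code
Calculating: 2^(-5) + 2^(-5) + 2^(-7) + 2^(-7) + 2^(-7)
= 0.03125 + 0.03125 + 0.0078125 + 0.0078125 + 0.0078125
= 0.0859
Since 0.0859 ≤ 1, prefix-free code exists


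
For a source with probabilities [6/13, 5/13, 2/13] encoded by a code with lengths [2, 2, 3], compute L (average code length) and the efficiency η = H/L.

Average length L = Σ p_i × l_i = 2.1538 bits
Entropy H = 1.4605 bits
Efficiency η = H/L × 100% = 67.81%


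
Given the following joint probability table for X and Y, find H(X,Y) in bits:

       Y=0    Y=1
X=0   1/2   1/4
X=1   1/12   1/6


H(X,Y) = -Σ p(x,y) log₂ p(x,y)
  p(0,0)=1/2: -0.5000 × log₂(0.5000) = 0.5000
  p(0,1)=1/4: -0.2500 × log₂(0.2500) = 0.5000
  p(1,0)=1/12: -0.0833 × log₂(0.0833) = 0.2987
  p(1,1)=1/6: -0.1667 × log₂(0.1667) = 0.4308
H(X,Y) = 1.7296 bits


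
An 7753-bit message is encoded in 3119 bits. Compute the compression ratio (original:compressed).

Compression ratio = Original / Compressed
= 7753 / 3119 = 2.49:1


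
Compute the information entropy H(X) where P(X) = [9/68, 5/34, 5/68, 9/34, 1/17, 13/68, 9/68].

H(X) = -Σ p(x) log₂ p(x)
  -9/68 × log₂(9/68) = 0.3861
  -5/34 × log₂(5/34) = 0.4067
  -5/68 × log₂(5/68) = 0.2769
  -9/34 × log₂(9/34) = 0.5076
  -1/17 × log₂(1/17) = 0.2404
  -13/68 × log₂(13/68) = 0.4563
  -9/68 × log₂(9/68) = 0.3861
H(X) = 2.6602 bits


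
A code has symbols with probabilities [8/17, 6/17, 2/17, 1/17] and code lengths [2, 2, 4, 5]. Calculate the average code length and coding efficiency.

Average length L = Σ p_i × l_i = 2.4118 bits
Entropy H = 1.6457 bits
Efficiency η = H/L × 100% = 68.24%


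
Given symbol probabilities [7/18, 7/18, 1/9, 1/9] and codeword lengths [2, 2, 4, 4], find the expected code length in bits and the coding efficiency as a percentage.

Average length L = Σ p_i × l_i = 2.4444 bits
Entropy H = 1.7642 bits
Efficiency η = H/L × 100% = 72.17%


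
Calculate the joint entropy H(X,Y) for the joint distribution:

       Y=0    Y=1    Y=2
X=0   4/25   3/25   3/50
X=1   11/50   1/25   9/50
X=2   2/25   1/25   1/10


H(X,Y) = -Σ p(x,y) log₂ p(x,y)
  p(0,0)=4/25: -0.1600 × log₂(0.1600) = 0.4230
  p(0,1)=3/25: -0.1200 × log₂(0.1200) = 0.3671
  p(0,2)=3/50: -0.0600 × log₂(0.0600) = 0.2435
  p(1,0)=11/50: -0.2200 × log₂(0.2200) = 0.4806
  p(1,1)=1/25: -0.0400 × log₂(0.0400) = 0.1858
  p(1,2)=9/50: -0.1800 × log₂(0.1800) = 0.4453
  p(2,0)=2/25: -0.0800 × log₂(0.0800) = 0.2915
  p(2,1)=1/25: -0.0400 × log₂(0.0400) = 0.1858
  p(2,2)=1/10: -0.1000 × log₂(0.1000) = 0.3322
H(X,Y) = 2.9547 bits


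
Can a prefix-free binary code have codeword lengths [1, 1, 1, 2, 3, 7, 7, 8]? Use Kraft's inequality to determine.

Kraft inequality: Σ 2^(-l_i) ≤ 1 for prefix-free code
Calculating: 2^(-1) + 2^(-1) + 2^(-1) + 2^(-2) + 2^(-3) + 2^(-7) + 2^(-7) + 2^(-8)
= 0.5 + 0.5 + 0.5 + 0.25 + 0.125 + 0.0078125 + 0.0078125 + 0.00390625
= 1.8945
Since 1.8945 > 1, prefix-free code does not exist


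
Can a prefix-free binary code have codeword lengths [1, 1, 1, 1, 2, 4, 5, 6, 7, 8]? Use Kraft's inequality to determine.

Kraft inequality: Σ 2^(-l_i) ≤ 1 for prefix-free code
Calculating: 2^(-1) + 2^(-1) + 2^(-1) + 2^(-1) + 2^(-2) + 2^(-4) + 2^(-5) + 2^(-6) + 2^(-7) + 2^(-8)
= 0.5 + 0.5 + 0.5 + 0.5 + 0.25 + 0.0625 + 0.03125 + 0.015625 + 0.0078125 + 0.00390625
= 2.3711
Since 2.3711 > 1, prefix-free code does not exist


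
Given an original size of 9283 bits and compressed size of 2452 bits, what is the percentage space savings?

Space savings = (1 - Compressed/Original) × 100%
= (1 - 2452/9283) × 100%
= 73.59%


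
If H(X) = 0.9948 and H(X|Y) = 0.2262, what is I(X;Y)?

I(X;Y) = H(X) - H(X|Y)
I(X;Y) = 0.9948 - 0.2262 = 0.7686 bits


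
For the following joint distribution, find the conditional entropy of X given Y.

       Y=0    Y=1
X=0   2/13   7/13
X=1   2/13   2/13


H(X|Y) = Σ_y p(y) H(X|Y=y)
  p(Y=0) = 4/13, H(X|Y=0) = 1.0000
  p(Y=1) = 9/13, H(X|Y=1) = 0.7642
H(X|Y) = 0.3077×1.0000 + 0.6923×0.7642 = 0.8368 bits


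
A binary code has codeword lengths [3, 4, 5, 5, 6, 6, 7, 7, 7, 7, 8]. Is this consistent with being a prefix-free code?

Kraft inequality: Σ 2^(-l_i) ≤ 1 for prefix-free code
Calculating: 2^(-3) + 2^(-4) + 2^(-5) + 2^(-5) + 2^(-6) + 2^(-6) + 2^(-7) + 2^(-7) + 2^(-7) + 2^(-7) + 2^(-8)
= 0.125 + 0.0625 + 0.03125 + 0.03125 + 0.015625 + 0.015625 + 0.0078125 + 0.0078125 + 0.0078125 + 0.0078125 + 0.00390625
= 0.3164
Since 0.3164 ≤ 1, prefix-free code exists


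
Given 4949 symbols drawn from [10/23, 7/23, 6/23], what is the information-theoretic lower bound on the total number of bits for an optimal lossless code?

Entropy H = 1.5505 bits/symbol
Minimum bits = H × n = 1.5505 × 4949
= 7673.40 bits


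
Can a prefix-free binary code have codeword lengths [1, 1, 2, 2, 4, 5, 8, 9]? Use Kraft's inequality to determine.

Kraft inequality: Σ 2^(-l_i) ≤ 1 for prefix-free code
Calculating: 2^(-1) + 2^(-1) + 2^(-2) + 2^(-2) + 2^(-4) + 2^(-5) + 2^(-8) + 2^(-9)
= 0.5 + 0.5 + 0.25 + 0.25 + 0.0625 + 0.03125 + 0.00390625 + 0.001953125
= 1.5996
Since 1.5996 > 1, prefix-free code does not exist


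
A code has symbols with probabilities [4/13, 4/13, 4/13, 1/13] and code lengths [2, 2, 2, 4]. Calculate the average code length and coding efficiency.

Average length L = Σ p_i × l_i = 2.1538 bits
Entropy H = 1.8543 bits
Efficiency η = H/L × 100% = 86.09%


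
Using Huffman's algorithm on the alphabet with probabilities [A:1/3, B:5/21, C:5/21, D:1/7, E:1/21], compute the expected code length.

Huffman tree construction:
Combine smallest probabilities repeatedly
Resulting codes:
  A: 11 (length 2)
  B: 01 (length 2)
  C: 10 (length 2)
  D: 001 (length 3)
  E: 000 (length 3)
Average length = Σ p(s) × length(s) = 2.1905 bits


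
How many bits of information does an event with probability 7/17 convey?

Information content I(x) = -log₂(p(x))
I = -log₂(7/17) = -log₂(0.4118)
I = 1.2801 bits


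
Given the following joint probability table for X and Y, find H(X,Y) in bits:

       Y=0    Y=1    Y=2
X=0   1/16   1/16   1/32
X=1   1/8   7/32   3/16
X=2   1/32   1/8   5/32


H(X,Y) = -Σ p(x,y) log₂ p(x,y)
  p(0,0)=1/16: -0.0625 × log₂(0.0625) = 0.2500
  p(0,1)=1/16: -0.0625 × log₂(0.0625) = 0.2500
  p(0,2)=1/32: -0.0312 × log₂(0.0312) = 0.1562
  p(1,0)=1/8: -0.1250 × log₂(0.1250) = 0.3750
  p(1,1)=7/32: -0.2188 × log₂(0.2188) = 0.4796
  p(1,2)=3/16: -0.1875 × log₂(0.1875) = 0.4528
  p(2,0)=1/32: -0.0312 × log₂(0.0312) = 0.1562
  p(2,1)=1/8: -0.1250 × log₂(0.1250) = 0.3750
  p(2,2)=5/32: -0.1562 × log₂(0.1562) = 0.4184
H(X,Y) = 2.9134 bits


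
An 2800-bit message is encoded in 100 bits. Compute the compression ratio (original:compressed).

Compression ratio = Original / Compressed
= 2800 / 100 = 28.00:1


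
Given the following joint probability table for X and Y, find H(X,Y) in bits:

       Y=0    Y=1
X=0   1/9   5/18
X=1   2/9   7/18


H(X,Y) = -Σ p(x,y) log₂ p(x,y)
  p(0,0)=1/9: -0.1111 × log₂(0.1111) = 0.3522
  p(0,1)=5/18: -0.2778 × log₂(0.2778) = 0.5133
  p(1,0)=2/9: -0.2222 × log₂(0.2222) = 0.4822
  p(1,1)=7/18: -0.3889 × log₂(0.3889) = 0.5299
H(X,Y) = 1.8776 bits


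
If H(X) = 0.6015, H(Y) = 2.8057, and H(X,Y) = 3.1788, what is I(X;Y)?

I(X;Y) = H(X) + H(Y) - H(X,Y)
I(X;Y) = 0.6015 + 2.8057 - 3.1788 = 0.2284 bits


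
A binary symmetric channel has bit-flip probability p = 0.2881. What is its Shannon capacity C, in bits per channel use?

For BSC with error probability p:
C = 1 - H(p) where H(p) is binary entropy
H(0.2881) = -0.2881 × log₂(0.2881) - 0.7119 × log₂(0.7119)
H(p) = 0.8663
C = 1 - 0.8663 = 0.1337 bits/use


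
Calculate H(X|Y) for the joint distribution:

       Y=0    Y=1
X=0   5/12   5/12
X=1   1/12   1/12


H(X|Y) = Σ_y p(y) H(X|Y=y)
  p(Y=0) = 1/2, H(X|Y=0) = 0.6500
  p(Y=1) = 1/2, H(X|Y=1) = 0.6500
H(X|Y) = 0.5000×0.6500 + 0.5000×0.6500 = 0.6500 bits


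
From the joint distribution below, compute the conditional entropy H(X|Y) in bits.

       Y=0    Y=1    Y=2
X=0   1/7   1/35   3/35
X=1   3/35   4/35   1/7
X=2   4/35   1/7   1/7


H(X|Y) = Σ_y p(y) H(X|Y=y)
  p(Y=0) = 12/35, H(X|Y=0) = 1.5546
  p(Y=1) = 2/7, H(X|Y=1) = 1.3610
  p(Y=2) = 13/35, H(X|Y=2) = 1.5486
H(X|Y) = 0.3429×1.5546 + 0.2857×1.3610 + 0.3714×1.5486 = 1.4970 bits


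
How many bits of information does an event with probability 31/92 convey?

Information content I(x) = -log₂(p(x))
I = -log₂(31/92) = -log₂(0.3370)
I = 1.5694 bits


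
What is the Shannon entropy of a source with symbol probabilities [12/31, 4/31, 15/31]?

H(X) = -Σ p(x) log₂ p(x)
  -12/31 × log₂(12/31) = 0.5300
  -4/31 × log₂(4/31) = 0.3812
  -15/31 × log₂(15/31) = 0.5068
H(X) = 1.4180 bits


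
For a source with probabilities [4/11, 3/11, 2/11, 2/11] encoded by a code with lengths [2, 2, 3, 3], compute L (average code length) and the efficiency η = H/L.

Average length L = Σ p_i × l_i = 2.3636 bits
Entropy H = 1.9363 bits
Efficiency η = H/L × 100% = 81.92%


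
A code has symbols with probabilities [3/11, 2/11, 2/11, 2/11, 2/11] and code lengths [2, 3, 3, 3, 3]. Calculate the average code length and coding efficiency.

Average length L = Σ p_i × l_i = 2.7273 bits
Entropy H = 2.2999 bits
Efficiency η = H/L × 100% = 84.33%


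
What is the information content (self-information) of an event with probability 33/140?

Information content I(x) = -log₂(p(x))
I = -log₂(33/140) = -log₂(0.2357)
I = 2.0849 bits


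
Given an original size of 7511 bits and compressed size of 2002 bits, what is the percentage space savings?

Space savings = (1 - Compressed/Original) × 100%
= (1 - 2002/7511) × 100%
= 73.35%


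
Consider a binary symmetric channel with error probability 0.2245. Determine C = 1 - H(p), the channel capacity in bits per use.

For BSC with error probability p:
C = 1 - H(p) where H(p) is binary entropy
H(0.2245) = -0.2245 × log₂(0.2245) - 0.7755 × log₂(0.7755)
H(p) = 0.7683
C = 1 - 0.7683 = 0.2317 bits/use


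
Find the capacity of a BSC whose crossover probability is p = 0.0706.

For BSC with error probability p:
C = 1 - H(p) where H(p) is binary entropy
H(0.0706) = -0.0706 × log₂(0.0706) - 0.9294 × log₂(0.9294)
H(p) = 0.3682
C = 1 - 0.3682 = 0.6318 bits/use


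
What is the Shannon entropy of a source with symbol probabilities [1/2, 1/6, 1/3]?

H(X) = -Σ p(x) log₂ p(x)
  -1/2 × log₂(1/2) = 0.5000
  -1/6 × log₂(1/6) = 0.4308
  -1/3 × log₂(1/3) = 0.5283
H(X) = 1.4591 bits


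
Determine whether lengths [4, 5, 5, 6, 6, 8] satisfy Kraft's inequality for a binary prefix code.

Kraft inequality: Σ 2^(-l_i) ≤ 1 for prefix-free code
Calculating: 2^(-4) + 2^(-5) + 2^(-5) + 2^(-6) + 2^(-6) + 2^(-8)
= 0.0625 + 0.03125 + 0.03125 + 0.015625 + 0.015625 + 0.00390625
= 0.1602
Since 0.1602 ≤ 1, prefix-free code exists


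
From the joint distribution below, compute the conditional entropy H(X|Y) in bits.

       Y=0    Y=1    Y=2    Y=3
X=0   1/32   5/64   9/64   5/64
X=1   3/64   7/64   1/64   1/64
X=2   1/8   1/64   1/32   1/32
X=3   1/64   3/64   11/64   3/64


H(X|Y) = Σ_y p(y) H(X|Y=y)
  p(Y=0) = 7/32, H(X|Y=0) = 1.6106
  p(Y=1) = 1/4, H(X|Y=1) = 1.7490
  p(Y=2) = 23/64, H(X|Y=2) = 1.5417
  p(Y=3) = 11/64, H(X|Y=3) = 1.7899
H(X|Y) = 0.2188×1.6106 + 0.2500×1.7490 + 0.3594×1.5417 + 0.1719×1.7899 = 1.6513 bits


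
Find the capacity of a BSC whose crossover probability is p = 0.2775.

For BSC with error probability p:
C = 1 - H(p) where H(p) is binary entropy
H(0.2775) = -0.2775 × log₂(0.2775) - 0.7225 × log₂(0.7225)
H(p) = 0.8520
C = 1 - 0.8520 = 0.1480 bits/use


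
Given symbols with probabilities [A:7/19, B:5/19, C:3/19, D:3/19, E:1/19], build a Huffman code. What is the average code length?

Huffman tree construction:
Combine smallest probabilities repeatedly
Resulting codes:
  A: 11 (length 2)
  B: 10 (length 2)
  C: 011 (length 3)
  D: 00 (length 2)
  E: 010 (length 3)
Average length = Σ p(s) × length(s) = 2.2105 bits


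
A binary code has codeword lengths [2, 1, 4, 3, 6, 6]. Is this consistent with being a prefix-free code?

Kraft inequality: Σ 2^(-l_i) ≤ 1 for prefix-free code
Calculating: 2^(-2) + 2^(-1) + 2^(-4) + 2^(-3) + 2^(-6) + 2^(-6)
= 0.25 + 0.5 + 0.0625 + 0.125 + 0.015625 + 0.015625
= 0.9688
Since 0.9688 ≤ 1, prefix-free code exists


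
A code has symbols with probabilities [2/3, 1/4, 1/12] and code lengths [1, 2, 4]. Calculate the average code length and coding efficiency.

Average length L = Σ p_i × l_i = 1.5000 bits
Entropy H = 1.1887 bits
Efficiency η = H/L × 100% = 79.25%


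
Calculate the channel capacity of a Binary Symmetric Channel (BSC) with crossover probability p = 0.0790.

For BSC with error probability p:
C = 1 - H(p) where H(p) is binary entropy
H(0.0790) = -0.0790 × log₂(0.0790) - 0.9210 × log₂(0.9210)
H(p) = 0.3986
C = 1 - 0.3986 = 0.6014 bits/use


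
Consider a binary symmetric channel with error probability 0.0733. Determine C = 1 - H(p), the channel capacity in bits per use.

For BSC with error probability p:
C = 1 - H(p) where H(p) is binary entropy
H(0.0733) = -0.0733 × log₂(0.0733) - 0.9267 × log₂(0.9267)
H(p) = 0.3781
C = 1 - 0.3781 = 0.6219 bits/use


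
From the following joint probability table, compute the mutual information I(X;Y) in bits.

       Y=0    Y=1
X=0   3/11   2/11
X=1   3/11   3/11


H(X) = 0.9940, H(Y) = 0.9940, H(X,Y) = 1.9808
I(X;Y) = H(X) + H(Y) - H(X,Y) = 0.0072 bits


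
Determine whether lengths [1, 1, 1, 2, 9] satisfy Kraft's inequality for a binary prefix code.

Kraft inequality: Σ 2^(-l_i) ≤ 1 for prefix-free code
Calculating: 2^(-1) + 2^(-1) + 2^(-1) + 2^(-2) + 2^(-9)
= 0.5 + 0.5 + 0.5 + 0.25 + 0.001953125
= 1.7520
Since 1.7520 > 1, prefix-free code does not exist


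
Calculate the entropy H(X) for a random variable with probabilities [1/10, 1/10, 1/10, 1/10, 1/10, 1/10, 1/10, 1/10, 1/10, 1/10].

H(X) = -Σ p(x) log₂ p(x)
  -1/10 × log₂(1/10) = 0.3322
  -1/10 × log₂(1/10) = 0.3322
  -1/10 × log₂(1/10) = 0.3322
  -1/10 × log₂(1/10) = 0.3322
  -1/10 × log₂(1/10) = 0.3322
  -1/10 × log₂(1/10) = 0.3322
  -1/10 × log₂(1/10) = 0.3322
  -1/10 × log₂(1/10) = 0.3322
  -1/10 × log₂(1/10) = 0.3322
  -1/10 × log₂(1/10) = 0.3322
H(X) = 3.3219 bits


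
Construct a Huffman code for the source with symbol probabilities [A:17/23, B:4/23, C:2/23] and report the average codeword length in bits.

Huffman tree construction:
Combine smallest probabilities repeatedly
Resulting codes:
  A: 1 (length 1)
  B: 01 (length 2)
  C: 00 (length 2)
Average length = Σ p(s) × length(s) = 1.2609 bits


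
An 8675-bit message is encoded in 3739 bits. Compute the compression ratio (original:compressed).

Compression ratio = Original / Compressed
= 8675 / 3739 = 2.32:1


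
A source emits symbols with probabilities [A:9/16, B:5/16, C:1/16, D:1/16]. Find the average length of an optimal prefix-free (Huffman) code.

Huffman tree construction:
Combine smallest probabilities repeatedly
Resulting codes:
  A: 1 (length 1)
  B: 01 (length 2)
  C: 000 (length 3)
  D: 001 (length 3)
Average length = Σ p(s) × length(s) = 1.5625 bits


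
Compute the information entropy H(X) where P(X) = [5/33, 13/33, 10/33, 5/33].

H(X) = -Σ p(x) log₂ p(x)
  -5/33 × log₂(5/33) = 0.4125
  -13/33 × log₂(13/33) = 0.5294
  -10/33 × log₂(10/33) = 0.5220
  -5/33 × log₂(5/33) = 0.4125
H(X) = 1.8764 bits


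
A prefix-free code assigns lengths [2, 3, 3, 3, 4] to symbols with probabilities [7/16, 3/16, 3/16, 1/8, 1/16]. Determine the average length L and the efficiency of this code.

Average length L = Σ p_i × l_i = 2.6250 bits
Entropy H = 2.0524 bits
Efficiency η = H/L × 100% = 78.19%


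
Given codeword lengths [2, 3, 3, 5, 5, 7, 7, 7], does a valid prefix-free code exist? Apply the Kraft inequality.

Kraft inequality: Σ 2^(-l_i) ≤ 1 for prefix-free code
Calculating: 2^(-2) + 2^(-3) + 2^(-3) + 2^(-5) + 2^(-5) + 2^(-7) + 2^(-7) + 2^(-7)
= 0.25 + 0.125 + 0.125 + 0.03125 + 0.03125 + 0.0078125 + 0.0078125 + 0.0078125
= 0.5859
Since 0.5859 ≤ 1, prefix-free code exists


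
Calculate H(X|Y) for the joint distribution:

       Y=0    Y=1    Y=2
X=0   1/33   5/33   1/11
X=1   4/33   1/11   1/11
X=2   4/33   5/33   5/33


H(X|Y) = Σ_y p(y) H(X|Y=y)
  p(Y=0) = 3/11, H(X|Y=0) = 1.3921
  p(Y=1) = 13/33, H(X|Y=1) = 1.5486
  p(Y=2) = 1/3, H(X|Y=2) = 1.5395
H(X|Y) = 0.2727×1.3921 + 0.3939×1.5486 + 0.3333×1.5395 = 1.5029 bits


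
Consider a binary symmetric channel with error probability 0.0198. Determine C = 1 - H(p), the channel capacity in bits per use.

For BSC with error probability p:
C = 1 - H(p) where H(p) is binary entropy
H(0.0198) = -0.0198 × log₂(0.0198) - 0.9802 × log₂(0.9802)
H(p) = 0.1403
C = 1 - 0.1403 = 0.8597 bits/use


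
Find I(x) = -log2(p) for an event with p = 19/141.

Information content I(x) = -log₂(p(x))
I = -log₂(19/141) = -log₂(0.1348)
I = 2.8916 bits


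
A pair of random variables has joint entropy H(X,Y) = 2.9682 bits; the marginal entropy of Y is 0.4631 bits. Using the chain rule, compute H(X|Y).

Chain rule: H(X,Y) = H(X|Y) + H(Y)
H(X|Y) = H(X,Y) - H(Y) = 2.9682 - 0.4631 = 2.5051 bits


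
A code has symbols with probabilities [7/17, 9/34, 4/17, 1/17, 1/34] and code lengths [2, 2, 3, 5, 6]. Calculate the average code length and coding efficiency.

Average length L = Σ p_i × l_i = 2.5294 bits
Entropy H = 1.9159 bits
Efficiency η = H/L × 100% = 75.75%


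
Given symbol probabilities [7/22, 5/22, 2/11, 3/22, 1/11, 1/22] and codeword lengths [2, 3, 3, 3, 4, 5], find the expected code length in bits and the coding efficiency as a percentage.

Average length L = Σ p_i × l_i = 2.8636 bits
Entropy H = 2.3678 bits
Efficiency η = H/L × 100% = 82.68%


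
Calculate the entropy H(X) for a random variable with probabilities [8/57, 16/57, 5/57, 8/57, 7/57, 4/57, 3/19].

H(X) = -Σ p(x) log₂ p(x)
  -8/57 × log₂(8/57) = 0.3976
  -16/57 × log₂(16/57) = 0.5145
  -5/57 × log₂(5/57) = 0.3080
  -8/57 × log₂(8/57) = 0.3976
  -7/57 × log₂(7/57) = 0.3716
  -4/57 × log₂(4/57) = 0.2690
  -3/19 × log₂(3/19) = 0.4205
H(X) = 2.6787 bits


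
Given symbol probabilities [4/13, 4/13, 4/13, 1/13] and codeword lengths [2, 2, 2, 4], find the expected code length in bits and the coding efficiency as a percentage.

Average length L = Σ p_i × l_i = 2.1538 bits
Entropy H = 1.8543 bits
Efficiency η = H/L × 100% = 86.09%


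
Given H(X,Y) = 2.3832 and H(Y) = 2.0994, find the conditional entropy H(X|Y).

Chain rule: H(X,Y) = H(X|Y) + H(Y)
H(X|Y) = H(X,Y) - H(Y) = 2.3832 - 2.0994 = 0.2838 bits


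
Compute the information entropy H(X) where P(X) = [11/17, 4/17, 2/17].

H(X) = -Σ p(x) log₂ p(x)
  -11/17 × log₂(11/17) = 0.4064
  -4/17 × log₂(4/17) = 0.4912
  -2/17 × log₂(2/17) = 0.3632
H(X) = 1.2608 bits


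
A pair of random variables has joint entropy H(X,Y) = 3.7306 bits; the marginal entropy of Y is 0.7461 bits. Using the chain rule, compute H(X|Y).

Chain rule: H(X,Y) = H(X|Y) + H(Y)
H(X|Y) = H(X,Y) - H(Y) = 3.7306 - 0.7461 = 2.9845 bits


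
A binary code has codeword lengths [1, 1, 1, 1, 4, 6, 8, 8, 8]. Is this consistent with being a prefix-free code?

Kraft inequality: Σ 2^(-l_i) ≤ 1 for prefix-free code
Calculating: 2^(-1) + 2^(-1) + 2^(-1) + 2^(-1) + 2^(-4) + 2^(-6) + 2^(-8) + 2^(-8) + 2^(-8)
= 0.5 + 0.5 + 0.5 + 0.5 + 0.0625 + 0.015625 + 0.00390625 + 0.00390625 + 0.00390625
= 2.0898
Since 2.0898 > 1, prefix-free code does not exist


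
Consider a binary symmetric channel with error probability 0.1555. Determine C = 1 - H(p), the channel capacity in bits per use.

For BSC with error probability p:
C = 1 - H(p) where H(p) is binary entropy
H(0.1555) = -0.1555 × log₂(0.1555) - 0.8445 × log₂(0.8445)
H(p) = 0.6234
C = 1 - 0.6234 = 0.3766 bits/use


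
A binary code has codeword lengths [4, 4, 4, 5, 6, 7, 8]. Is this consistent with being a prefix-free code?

Kraft inequality: Σ 2^(-l_i) ≤ 1 for prefix-free code
Calculating: 2^(-4) + 2^(-4) + 2^(-4) + 2^(-5) + 2^(-6) + 2^(-7) + 2^(-8)
= 0.0625 + 0.0625 + 0.0625 + 0.03125 + 0.015625 + 0.0078125 + 0.00390625
= 0.2461
Since 0.2461 ≤ 1, prefix-free code exists


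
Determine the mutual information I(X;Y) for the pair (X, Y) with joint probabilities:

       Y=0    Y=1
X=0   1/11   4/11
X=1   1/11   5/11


H(X) = 0.9940, H(Y) = 0.6840, H(X,Y) = 1.6767
I(X;Y) = H(X) + H(Y) - H(X,Y) = 0.0013 bits


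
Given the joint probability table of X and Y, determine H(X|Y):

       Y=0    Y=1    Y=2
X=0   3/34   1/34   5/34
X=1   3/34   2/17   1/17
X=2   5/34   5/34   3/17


H(X|Y) = Σ_y p(y) H(X|Y=y)
  p(Y=0) = 11/34, H(X|Y=0) = 1.5395
  p(Y=1) = 5/17, H(X|Y=1) = 1.3610
  p(Y=2) = 13/34, H(X|Y=2) = 1.4605
H(X|Y) = 0.3235×1.5395 + 0.2941×1.3610 + 0.3824×1.4605 = 1.4568 bits


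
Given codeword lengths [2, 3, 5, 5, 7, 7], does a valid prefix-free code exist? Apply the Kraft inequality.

Kraft inequality: Σ 2^(-l_i) ≤ 1 for prefix-free code
Calculating: 2^(-2) + 2^(-3) + 2^(-5) + 2^(-5) + 2^(-7) + 2^(-7)
= 0.25 + 0.125 + 0.03125 + 0.03125 + 0.0078125 + 0.0078125
= 0.4531
Since 0.4531 ≤ 1, prefix-free code exists


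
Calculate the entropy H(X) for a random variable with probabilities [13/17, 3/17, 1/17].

H(X) = -Σ p(x) log₂ p(x)
  -13/17 × log₂(13/17) = 0.2960
  -3/17 × log₂(3/17) = 0.4416
  -1/17 × log₂(1/17) = 0.2404
H(X) = 0.9780 bits


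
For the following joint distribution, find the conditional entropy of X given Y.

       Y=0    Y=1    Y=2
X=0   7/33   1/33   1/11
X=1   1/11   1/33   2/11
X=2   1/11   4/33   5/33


H(X|Y) = Σ_y p(y) H(X|Y=y)
  p(Y=0) = 13/33, H(X|Y=0) = 1.4573
  p(Y=1) = 2/11, H(X|Y=1) = 1.2516
  p(Y=2) = 14/33, H(X|Y=2) = 1.5306
H(X|Y) = 0.3939×1.4573 + 0.1818×1.2516 + 0.4242×1.5306 = 1.4510 bits


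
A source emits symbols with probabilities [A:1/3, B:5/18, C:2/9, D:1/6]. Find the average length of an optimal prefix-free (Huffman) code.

Huffman tree construction:
Combine smallest probabilities repeatedly
Resulting codes:
  A: 11 (length 2)
  B: 10 (length 2)
  C: 01 (length 2)
  D: 00 (length 2)
Average length = Σ p(s) × length(s) = 2.0000 bits


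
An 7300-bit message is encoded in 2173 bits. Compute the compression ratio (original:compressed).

Compression ratio = Original / Compressed
= 7300 / 2173 = 3.36:1


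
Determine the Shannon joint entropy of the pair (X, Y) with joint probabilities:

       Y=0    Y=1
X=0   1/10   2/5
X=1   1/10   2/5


H(X,Y) = -Σ p(x,y) log₂ p(x,y)
  p(0,0)=1/10: -0.1000 × log₂(0.1000) = 0.3322
  p(0,1)=2/5: -0.4000 × log₂(0.4000) = 0.5288
  p(1,0)=1/10: -0.1000 × log₂(0.1000) = 0.3322
  p(1,1)=2/5: -0.4000 × log₂(0.4000) = 0.5288
H(X,Y) = 1.7219 bits


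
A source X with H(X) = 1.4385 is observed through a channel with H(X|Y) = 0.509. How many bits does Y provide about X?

I(X;Y) = H(X) - H(X|Y)
I(X;Y) = 1.4385 - 0.509 = 0.9295 bits


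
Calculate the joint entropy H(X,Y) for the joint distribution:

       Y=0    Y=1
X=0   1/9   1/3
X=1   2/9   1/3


H(X,Y) = -Σ p(x,y) log₂ p(x,y)
  p(0,0)=1/9: -0.1111 × log₂(0.1111) = 0.3522
  p(0,1)=1/3: -0.3333 × log₂(0.3333) = 0.5283
  p(1,0)=2/9: -0.2222 × log₂(0.2222) = 0.4822
  p(1,1)=1/3: -0.3333 × log₂(0.3333) = 0.5283
H(X,Y) = 1.8911 bits
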